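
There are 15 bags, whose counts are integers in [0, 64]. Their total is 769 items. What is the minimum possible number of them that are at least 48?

4

If only k of them are at least 48, the other 15 − k are at most 47, so the total is at most k·64 + (15 − k)·47.
This must reach 769, so k·64 + (15 − k)·47 ≥ 769, giving k ≥ 4.
Exactly 4 works: 4 values at 64 and 11 at 47 total 773; lower one of the high values by 4 (still ≥ 48) to hit 769.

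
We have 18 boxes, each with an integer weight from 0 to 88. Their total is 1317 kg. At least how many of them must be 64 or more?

8

If only k of them are at least 64, the other 18 − k are at most 63, so the total is at most k·88 + (18 − k)·63.
This must reach 1317, so k·88 + (18 − k)·63 ≥ 1317, giving k ≥ 8.
Exactly 8 works: 8 values at 88 and 10 at 63 total 1334; lower one of the high values by 17 (still ≥ 64) to hit 1317.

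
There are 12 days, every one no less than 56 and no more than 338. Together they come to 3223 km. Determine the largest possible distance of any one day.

To make one day as large as possible, make the other 11 as small as possible.
The other 11 contribute at least 11 × 56 = 616, leaving at most 3223 − 616 = 2607.
But each day is capped at 338, so the maximum is 338.
Achievable: one at 338 and the other 11 totalling 2885, which fits since 11 × 56 ≤ 2885 ≤ 11 × 338.

338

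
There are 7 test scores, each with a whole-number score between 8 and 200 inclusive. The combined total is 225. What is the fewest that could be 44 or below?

Let j be the number exceeding 44. Then the total is ≥ 45·j + 8·(7 − j) = 56 + 37j.
So 37j ≤ 169 and j ≤ 4; hence at least 7 − 4 = 3 are ≤ 44.
Exactly 3 works: 3 values at 8 and 4 at 45 total 204; raise one of the low values by 21 (still ≤ 44) to hit 225.

3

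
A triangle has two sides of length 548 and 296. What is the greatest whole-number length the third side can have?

843

The third side must be less than 548 + 296 = 844.
The largest integer below 844 is 843.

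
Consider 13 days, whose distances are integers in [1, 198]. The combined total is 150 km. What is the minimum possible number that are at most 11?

Let j be the number exceeding 11. Then the total is ≥ 12·j + 1·(13 − j) = 13 + 11j.
So 11j ≤ 137 and j ≤ 12; hence at least 13 − 12 = 1 are ≤ 11.
Exactly 1 works: 1 value at 1 and 12 at 12 total 145; raise one of the low values by 5 (still ≤ 11) to hit 150.

1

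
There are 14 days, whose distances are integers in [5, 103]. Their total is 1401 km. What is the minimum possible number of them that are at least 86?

Suppose at most 14 − j of them reach 86; then j values are ≤ 85 and the rest ≤ 103.
The total is then ≤ 85·j + 103·(14 − j) = 1442 − 18j. For this to be ≥ 1401 we need j ≤ 2, so at least 14 − 2 = 12 must reach 86.
Exactly 12 works: 12 values at 103 and 2 at 85 total 1406; lower one of the high values by 5 (still ≥ 86) to hit 1401.

12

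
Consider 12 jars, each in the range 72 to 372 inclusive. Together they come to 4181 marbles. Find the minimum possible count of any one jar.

89

Minimizing one value means maximizing the remaining 11.
The other 11 contribute at most 11 × 372 = 4092, leaving at least 4181 − 4092 = 89.
Since 89 ≥ 72, this is achievable: one at 89 and 11 at 372.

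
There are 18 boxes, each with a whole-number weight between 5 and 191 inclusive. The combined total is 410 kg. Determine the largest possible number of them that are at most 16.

Each value at 16 or below falls at least 191 − 16 = 175 short of the ceiling 191.
The ceiling total is 18 × 191 = 3438, and we need 410, so at most ⌊(3438 − 410)/175⌋ = 17 can be that low.
k = 17 is achieved by 17 values at 16 and 1 at 191, total 463; lower one of the 191's by 53 (still > 16) to reach 410.

17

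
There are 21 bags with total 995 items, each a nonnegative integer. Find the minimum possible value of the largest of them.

48

The average is 995/21 > 47, so not all 21 can be 47 or less; the largest is ≥ 48.
Taking 13 copies of 47 and 8 copies of 48 gives exactly 995, so 48 is attained.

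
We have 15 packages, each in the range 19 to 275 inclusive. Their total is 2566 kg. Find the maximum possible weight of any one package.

275

To make one package as large as possible, make the other 14 as small as possible.
The other 14 contribute at least 14 × 19 = 266, leaving at most 2566 − 266 = 2300.
But each package is capped at 275, so the maximum is 275.
Achievable: one at 275 and the other 14 totalling 2291, which fits since 14 × 19 ≤ 2291 ≤ 14 × 275.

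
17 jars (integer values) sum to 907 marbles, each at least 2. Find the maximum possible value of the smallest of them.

53

The average is 907/17 < 54, so some value is ≤ 53.
Equality holds with 11 values of 53 and 6 values of 54.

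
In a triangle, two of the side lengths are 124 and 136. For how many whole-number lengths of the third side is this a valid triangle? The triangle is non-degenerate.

247

The triangle inequality gives |124 − 136| < c < 124 + 136, i.e. 12 < c < 260.
So c can be any integer from 13 to 259: 247 values.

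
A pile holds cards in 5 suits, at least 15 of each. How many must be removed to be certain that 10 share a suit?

46

In the worst case you draw 9 of each of the 5 suits: 5 × 9 = 45.
One more forces 10 of some suit, so 45 + 1 = 46.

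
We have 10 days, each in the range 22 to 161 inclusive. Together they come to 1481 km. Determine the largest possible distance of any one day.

161

To make one day as large as possible, make the other 9 as small as possible.
The other 9 contribute at least 9 × 22 = 198, leaving at most 1481 − 198 = 1283.
But each day is capped at 161, so the maximum is 161.
Achievable: one at 161 and the other 9 totalling 1320, which fits since 9 × 22 ≤ 1320 ≤ 9 × 161.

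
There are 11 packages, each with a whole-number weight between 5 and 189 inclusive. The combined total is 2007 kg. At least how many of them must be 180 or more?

4

If only k of them are at least 180, the other 11 − k are at most 179, so the total is at most k·189 + (11 − k)·179.
This must reach 2007, so k·189 + (11 − k)·179 ≥ 2007, giving k ≥ 4.
Exactly 4 works: 4 values at 189 and 7 at 179 total 2009; lower one of the high values by 2 (still ≥ 180) to hit 2007.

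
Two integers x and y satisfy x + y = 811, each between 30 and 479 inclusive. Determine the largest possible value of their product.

164430

With x + y fixed, xy peaks when the two are closest together.
Taking x = 405 and y = 406 (both in [30, 479]) gives xy = 164430.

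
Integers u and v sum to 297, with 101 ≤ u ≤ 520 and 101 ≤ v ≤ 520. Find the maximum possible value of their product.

22052

uv = u(297 − u) is maximized when u is as near 297/2 as the bounds allow.
Taking u = 148 and v = 149 (both in [101, 520]) gives uv = 22052.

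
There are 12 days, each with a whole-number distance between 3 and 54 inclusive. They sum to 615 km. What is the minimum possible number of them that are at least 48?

Suppose at most 12 − j of them reach 48; then j values are ≤ 47 and the rest ≤ 54.
The total is then ≤ 47·j + 54·(12 − j) = 648 − 7j. For this to be ≥ 615 we need j ≤ 4, so at least 12 − 4 = 8 must reach 48.
Exactly 8 works: 8 values at 54 and 4 at 47 total 620; lower one of the high values by 5 (still ≥ 48) to hit 615.

8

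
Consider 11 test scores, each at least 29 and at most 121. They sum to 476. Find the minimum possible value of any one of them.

29

Minimizing one value means maximizing the remaining 10.
The other 10 can take up 10 × 121 = 1210 ≥ 476 − 29, so one score can sit at its floor of 29.
Achievable: one at 29 and the other 10 totalling 447, which fits since 10 × 29 ≤ 447 ≤ 10 × 121.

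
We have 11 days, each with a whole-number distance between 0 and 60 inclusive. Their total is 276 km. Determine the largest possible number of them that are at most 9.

7

Suppose k of them are at most 9. Those contribute at most 9 each and the rest at most 60 each.
So the total is at most 9k + 60(11 − k) = 660 − 51k. This must still be ≥ 276, so k ≤ 7.
k = 7 is achieved by 7 values at 9 and 4 at 60, total 303; lower one of the 60's by 27 (still > 9) to reach 276.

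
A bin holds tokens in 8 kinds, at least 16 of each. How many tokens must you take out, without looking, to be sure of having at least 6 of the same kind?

41

You could draw 5 of every kind without reaching 6 of any — 40 in all.
One more forces 6 of some kind, so 40 + 1 = 41.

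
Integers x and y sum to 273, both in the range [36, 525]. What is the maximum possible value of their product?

xy = x(273 − x) is maximized when x is as near 273/2 as the bounds allow.
Taking x = 136 and y = 137 (both in [36, 525]) gives xy = 18632.

18632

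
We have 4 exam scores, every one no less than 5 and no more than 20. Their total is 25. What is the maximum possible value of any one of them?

10

To make one score as large as possible, make the other 3 as small as possible.
The other 3 contribute at least 3 × 5 = 15, leaving at most 25 − 15 = 10.
Since 10 ≤ 20, this is achievable: one at 10 and 3 at 5.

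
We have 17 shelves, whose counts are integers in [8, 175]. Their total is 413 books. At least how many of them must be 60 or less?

12

Each value above 60 is at least 61, contributing at least 61 − 8 = 53 above the floor 8.
The sum exceeds the floor total 136 by 277, so at most ⌊277/53⌋ = 5 exceed 60, and at least 12 are ≤ 60.
Exactly 12 works: 12 values at 8 and 5 at 61 total 401; raise one of the low values by 12 (still ≤ 60) to hit 413.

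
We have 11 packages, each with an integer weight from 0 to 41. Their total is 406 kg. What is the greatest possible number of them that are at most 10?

1

Suppose k of them are at most 10. Those contribute at most 10 each and the rest at most 41 each.
So the total is at most 10k + 41(11 − k) = 451 − 31k. This must still be ≥ 406, so k ≤ 1.
k = 1 is achieved by 1 value at 10 and 10 at 41, total 420; lower one of the 41's by 14 (still > 10) to reach 406.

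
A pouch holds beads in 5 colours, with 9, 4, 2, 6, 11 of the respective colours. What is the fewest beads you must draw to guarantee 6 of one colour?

22

In the worst case you take as many as possible of each colour without reaching 6: 5 + 4 + 2 + 5 + 5 = 21.
The next one must give 6 of some colour, so 21 + 1 = 22.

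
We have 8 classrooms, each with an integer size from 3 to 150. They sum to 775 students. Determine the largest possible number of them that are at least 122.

6

With k values at 122 or above and the rest at least 3, the sum is at least 24 + 119k.
Since the sum is 775, we need 119k ≤ 751, i.e. k ≤ 6.
k = 6 is achieved by 6 values at 122 and 2 at 3, total 738; add 37 to one value (staying below 122) to reach 775.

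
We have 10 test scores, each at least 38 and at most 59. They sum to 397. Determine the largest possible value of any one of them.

55

To make one score as large as possible, make the other 9 as small as possible.
The other 9 contribute at least 9 × 38 = 342, leaving at most 397 − 342 = 55.
Since 55 ≤ 59, this is achievable: one at 55 and 9 at 38.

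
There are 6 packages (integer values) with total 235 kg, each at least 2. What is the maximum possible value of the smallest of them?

The 6 values sum to 235, so their minimum is at most ⌊235/6⌋ = 39.
Achievable: 5 of them at 39 and 1 at 40 total 235.

39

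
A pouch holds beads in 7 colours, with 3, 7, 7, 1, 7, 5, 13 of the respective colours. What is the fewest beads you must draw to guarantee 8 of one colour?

38

In the worst case you take as many as possible of each colour without reaching 8: 3 + 7 + 7 + 1 + 7 + 5 + 7 = 37.
The next one must give 8 of some colour, so 37 + 1 = 38.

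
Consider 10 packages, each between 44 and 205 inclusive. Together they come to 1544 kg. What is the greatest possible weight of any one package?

Maximizing one value means minimizing the remaining 9.
The other 9 contribute at least 9 × 44 = 396, leaving at most 1544 − 396 = 1148.
But each package is capped at 205, so the maximum is 205.
Achievable: one at 205 and the other 9 totalling 1339, which fits since 9 × 44 ≤ 1339 ≤ 9 × 205.

205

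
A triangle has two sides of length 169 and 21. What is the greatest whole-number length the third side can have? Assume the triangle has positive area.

189

The third side must be less than 169 + 21 = 190.
The largest integer below 190 is 189.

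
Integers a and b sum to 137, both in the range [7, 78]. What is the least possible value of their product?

ab = a(137 − a) is concave in a, so over [59, 78] it is minimized at an endpoint.
At the endpoint a = 59, b = 137 − 59 = 78, so ab = 59 × 78 = 4602.

4602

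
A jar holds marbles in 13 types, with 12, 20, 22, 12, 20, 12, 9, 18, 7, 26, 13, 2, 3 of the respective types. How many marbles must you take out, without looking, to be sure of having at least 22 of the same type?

In the worst case you take as many as possible of each type without reaching 22: 12 + 20 + 21 + 12 + 20 + 12 + 9 + 18 + 7 + 21 + 13 + 2 + 3 = 170.
The next one must give 22 of some type, so 170 + 1 = 171.

171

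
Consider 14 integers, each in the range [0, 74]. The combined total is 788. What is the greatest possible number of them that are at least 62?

Suppose k of them are at least 62. Those contribute at least 62 each and the other 14 − k at least 0 each.
So the total is at least 62k + 0(14 − k) = 0 + 62k. This must be ≤ 788, giving k ≤ 12.
k = 12 is achieved by 12 values at 62 and 2 at 0, total 744; add 44 to one value (staying below 62) to reach 788.

12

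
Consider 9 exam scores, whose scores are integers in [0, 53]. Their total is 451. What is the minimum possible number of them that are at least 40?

8

If only k of them are at least 40, the other 9 − k are at most 39, so the total is at most k·53 + (9 − k)·39.
This must reach 451, so k·53 + (9 − k)·39 ≥ 451, giving k ≥ 8.
Exactly 8 works: 8 values at 53 and 1 at 39 total 463; lower one of the high values by 12 (still ≥ 40) to hit 451.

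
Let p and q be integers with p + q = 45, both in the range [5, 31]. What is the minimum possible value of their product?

434

Since p + q is fixed, pushing one of them to its bound minimizes the product.
The extreme feasible split is p = 14, q = 31, giving pq = 434.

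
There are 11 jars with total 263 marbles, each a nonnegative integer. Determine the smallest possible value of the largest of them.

24

The 11 values sum to 263, so their maximum is at least ⌈263/11⌉ = 24.
Taking 1 copy of 23 and 10 copies of 24 gives exactly 263, so 24 is attained.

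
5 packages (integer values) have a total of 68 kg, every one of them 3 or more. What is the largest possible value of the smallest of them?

If every one of the 5 were at least 14, the total would be at least 5 × 14 = 70 > 68.
Achievable: 2 of them at 13 and 3 at 14 total 68.

13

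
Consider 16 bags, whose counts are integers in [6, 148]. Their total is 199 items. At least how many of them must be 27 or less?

12

Each value above 27 is at least 28, contributing at least 28 − 6 = 22 above the floor 6.
The sum exceeds the floor total 96 by 103, so at most ⌊103/22⌋ = 4 exceed 27, and at least 12 are ≤ 27.
Exactly 12 works: 12 values at 6 and 4 at 28 total 184; raise one of the low values by 15 (still ≤ 27) to hit 199.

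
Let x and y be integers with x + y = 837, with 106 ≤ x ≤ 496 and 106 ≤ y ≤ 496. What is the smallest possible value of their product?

169136

Since x + y is fixed, pushing one of them to its bound minimizes the product.
At the endpoint x = 341, y = 837 − 341 = 496, so xy = 341 × 496 = 169136.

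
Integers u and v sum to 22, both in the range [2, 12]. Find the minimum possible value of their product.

Since u + v is fixed, pushing one of them to its bound minimizes the product.
At the endpoint u = 10, v = 22 − 10 = 12, so uv = 10 × 12 = 120.

120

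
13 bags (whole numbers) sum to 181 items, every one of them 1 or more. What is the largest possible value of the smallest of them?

13

If every one of the 13 were at least 14, the total would be at least 13 × 14 = 182 > 181.
Equality holds with 1 value of 13 and 12 values of 14.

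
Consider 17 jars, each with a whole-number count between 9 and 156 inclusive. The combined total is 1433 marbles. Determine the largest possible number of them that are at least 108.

12

If k of the values are ≥ 108, the total is ≥ 108k + 9(17 − k).
Setting 108k + 9(17 − k) ≤ 1433 gives 99k ≤ 1280, so k ≤ 12.
k = 12 is achieved by 12 values at 108 and 5 at 9, total 1341; add 92 to one value (staying below 108) to reach 1433.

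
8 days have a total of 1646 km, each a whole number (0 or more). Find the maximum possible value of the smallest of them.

205

If every one of the 8 were at least 206, the total would be at least 8 × 206 = 1648 > 1646.
Equality holds with 2 values of 205 and 6 values of 206.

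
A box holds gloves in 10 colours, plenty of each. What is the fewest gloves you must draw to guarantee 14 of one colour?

In the worst case you draw 13 of each of the 10 colours: 10 × 13 = 130.
One more forces 14 of some colour, so 130 + 1 = 131.

131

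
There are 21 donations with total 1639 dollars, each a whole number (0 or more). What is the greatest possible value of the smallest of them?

78

The average is 1639/21 < 79, so some value is ≤ 78.
Equality holds with 20 values of 78 and 1 value of 79.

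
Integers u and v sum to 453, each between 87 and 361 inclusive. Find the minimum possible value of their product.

For a fixed sum, uv is smallest when u and v are as far apart as possible.
The extreme feasible split is u = 92, v = 361, giving uv = 33212.

33212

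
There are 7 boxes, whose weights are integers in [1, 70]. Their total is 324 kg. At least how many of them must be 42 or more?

Suppose at most 7 − j of them reach 42; then j values are ≤ 41 and the rest ≤ 70.
The total is then ≤ 41·j + 70·(7 − j) = 490 − 29j. For this to be ≥ 324 we need j ≤ 5, so at least 7 − 5 = 2 must reach 42.
Exactly 2 works: 2 values at 70 and 5 at 41 total 345; lower one of the high values by 21 (still ≥ 42) to hit 324.

2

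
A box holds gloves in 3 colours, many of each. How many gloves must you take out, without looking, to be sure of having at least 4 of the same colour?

10

In the worst case you draw 3 of each of the 3 colours: 3 × 3 = 9.
One more forces 4 of some colour, so 9 + 1 = 10.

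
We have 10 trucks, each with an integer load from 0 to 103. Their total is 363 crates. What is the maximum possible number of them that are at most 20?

8

Each value at 20 or below falls at least 103 − 20 = 83 short of the ceiling 103.
The ceiling total is 10 × 103 = 1030, and we need 363, so at most ⌊(1030 − 363)/83⌋ = 8 can be that low.
k = 8 is achieved by 8 values at 20 and 2 at 103, total 366; lower one of the 103's by 3 (still > 20) to reach 363.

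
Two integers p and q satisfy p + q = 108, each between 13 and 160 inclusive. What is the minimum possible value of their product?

1235

pq = p(108 − p) is concave in p, so over [13, 95] it is minimized at an endpoint.
The extreme feasible split is p = 13, q = 95, giving pq = 1235.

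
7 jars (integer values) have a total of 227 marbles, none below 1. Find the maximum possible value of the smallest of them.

The average is 227/7 < 33, so some value is ≤ 32.
Equality holds with 4 values of 32 and 3 values of 33.

32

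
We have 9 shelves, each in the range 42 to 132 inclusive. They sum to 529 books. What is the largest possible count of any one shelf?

132

Maximizing one value means minimizing the remaining 8.
The other 8 contribute at least 8 × 42 = 336, leaving at most 529 − 336 = 193.
But each shelf is capped at 132, so the maximum is 132.
Achievable: one at 132 and the other 8 totalling 397, which fits since 8 × 42 ≤ 397 ≤ 8 × 132.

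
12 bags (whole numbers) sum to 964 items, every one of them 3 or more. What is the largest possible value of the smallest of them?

The 12 values sum to 964, so their minimum is at most ⌊964/12⌋ = 80.
Taking 8 copies of 80 and 4 copies of 81 gives exactly 964, so 80 is attained.

80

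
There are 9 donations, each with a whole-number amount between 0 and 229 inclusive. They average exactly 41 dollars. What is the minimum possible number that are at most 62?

The total is 9 × 41 = 369.
Each value above 62 is at least 63, contributing at least 63 − 0 = 63 above the floor 0.
The sum exceeds the floor total 0 by 369, so at most ⌊369/63⌋ = 5 exceed 62, and at least 4 are ≤ 62.
Exactly 4 works: 4 values at 0 and 5 at 63 total 315; raise one of the low values by 54 (still ≤ 62) to hit 369.

4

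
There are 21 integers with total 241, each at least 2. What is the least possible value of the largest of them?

The 21 values sum to 241, so their maximum is at least ⌈241/21⌉ = 12.
Equality holds with 10 values of 12 and 11 values of 11.

12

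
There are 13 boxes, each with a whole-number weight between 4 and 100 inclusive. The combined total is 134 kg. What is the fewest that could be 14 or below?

If only k of them are at most 14, the other 13 − k are at least 15, so the total is at least (13 − k)·15 + k·4.
This is ≤ 134, so (13 − k)·15 + 4k ≤ 134, which gives k ≥ 6.
Exactly 6 works: 6 values at 4 and 7 at 15 total 129; raise one of the low values by 5 (still ≤ 14) to hit 134.

6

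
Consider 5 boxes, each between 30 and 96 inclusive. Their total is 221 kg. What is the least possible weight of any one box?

To make one box as small as possible, make the other 4 as large as possible.
The other 4 can take up 4 × 96 = 384 ≥ 221 − 30, so one box can sit at its floor of 30.
Achievable: one at 30 and the other 4 totalling 191, which fits since 4 × 30 ≤ 191 ≤ 4 × 96.

30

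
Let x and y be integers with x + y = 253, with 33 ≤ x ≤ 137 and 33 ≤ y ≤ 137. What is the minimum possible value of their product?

For a fixed sum, xy is smallest when x and y are as far apart as possible.
The extreme feasible split is x = 116, y = 137, giving xy = 15892.

15892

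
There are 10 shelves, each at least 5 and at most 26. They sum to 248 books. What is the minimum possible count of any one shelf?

14

To make one shelf as small as possible, make the other 9 as large as possible.
The other 9 contribute at most 9 × 26 = 234, leaving at least 248 − 234 = 14.
Since 14 ≥ 5, this is achievable: one at 14 and 9 at 26.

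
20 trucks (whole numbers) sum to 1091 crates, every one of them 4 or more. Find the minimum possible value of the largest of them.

55

The average is 1091/20 > 54, so not all 20 can be 54 or less; the largest is ≥ 55.
Taking 9 copies of 54 and 11 copies of 55 gives exactly 1091, so 55 is attained.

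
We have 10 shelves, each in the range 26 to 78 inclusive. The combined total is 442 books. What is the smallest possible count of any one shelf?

Minimizing one value means maximizing the remaining 9.
The other 9 can take up 9 × 78 = 702 ≥ 442 − 26, so one shelf can sit at its floor of 26.
Achievable: one at 26 and the other 9 totalling 416, which fits since 9 × 26 ≤ 416 ≤ 9 × 78.

26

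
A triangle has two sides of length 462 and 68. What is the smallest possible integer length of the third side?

395

The third side must exceed |462 − 68| = 394.
The smallest integer above 394 is 395.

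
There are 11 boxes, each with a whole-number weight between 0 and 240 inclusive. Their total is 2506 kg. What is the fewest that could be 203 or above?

8

Suppose at most 11 − j of them reach 203; then j values are ≤ 202 and the rest ≤ 240.
The total is then ≤ 202·j + 240·(11 − j) = 2640 − 38j. For this to be ≥ 2506 we need j ≤ 3, so at least 11 − 3 = 8 must reach 203.
Exactly 8 works: 8 values at 240 and 3 at 202 total 2526; lower one of the high values by 20 (still ≥ 203) to hit 2506.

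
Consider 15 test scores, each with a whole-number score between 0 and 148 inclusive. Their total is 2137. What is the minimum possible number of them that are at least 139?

Suppose at most 15 − j of them reach 139; then j values are ≤ 138 and the rest ≤ 148.
The total is then ≤ 138·j + 148·(15 − j) = 2220 − 10j. For this to be ≥ 2137 we need j ≤ 8, so at least 15 − 8 = 7 must reach 139.
Exactly 7 works: 7 values at 148 and 8 at 138 total 2140; lower one of the high values by 3 (still ≥ 139) to hit 2137.

7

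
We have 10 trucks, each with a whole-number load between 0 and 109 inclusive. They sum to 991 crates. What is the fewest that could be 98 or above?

2

Each value short of 98 is at most 97, costing at least 109 − 97 = 12 against the maximum total of 1090.
We can afford to lose at most 1090 − 991 = 99, so at most ⌊99/12⌋ = 8 fall short, and at least 2 are ≥ 98.
Exactly 2 works: 2 values at 109 and 8 at 97 total 994; lower one of the high values by 3 (still ≥ 98) to hit 991.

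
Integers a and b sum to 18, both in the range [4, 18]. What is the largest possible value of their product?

81

For a fixed sum, the product ab is largest when a and b are as close as possible.
Taking a = 9 and b = 9 (both in [4, 18]) gives ab = 81.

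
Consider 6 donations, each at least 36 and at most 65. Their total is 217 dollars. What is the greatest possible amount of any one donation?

37

Maximizing one value means minimizing the remaining 5.
The other 5 contribute at least 5 × 36 = 180, leaving at most 217 − 180 = 37.
Since 37 ≤ 65, this is achievable: one at 37 and 5 at 36.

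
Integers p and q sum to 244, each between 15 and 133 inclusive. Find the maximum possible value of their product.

14884

pq = p(244 − p) is maximized when p is as near 244/2 as the bounds allow.
Taking p = 122 and q = 122 (both in [15, 133]) gives pq = 14884.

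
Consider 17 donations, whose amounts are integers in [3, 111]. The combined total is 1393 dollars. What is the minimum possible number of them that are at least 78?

If only k of them are at least 78, the other 17 − k are at most 77, so the total is at most k·111 + (17 − k)·77.
This must reach 1393, so k·111 + (17 − k)·77 ≥ 1393, giving k ≥ 3.
Exactly 3 works: 3 values at 111 and 14 at 77 total 1411; lower one of the high values by 18 (still ≥ 78) to hit 1393.

3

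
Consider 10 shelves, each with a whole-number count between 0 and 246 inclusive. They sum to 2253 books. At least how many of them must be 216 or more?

4

If only k of them are at least 216, the other 10 − k are at most 215, so the total is at most k·246 + (10 − k)·215.
This must reach 2253, so k·246 + (10 − k)·215 ≥ 2253, giving k ≥ 4.
Exactly 4 works: 4 values at 246 and 6 at 215 total 2274; lower one of the high values by 21 (still ≥ 216) to hit 2253.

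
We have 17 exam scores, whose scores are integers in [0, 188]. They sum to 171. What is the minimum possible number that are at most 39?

13

If only k of them are at most 39, the other 17 − k are at least 40, so the total is at least (17 − k)·40 + k·0.
This is ≤ 171, so (17 − k)·40 + 0k ≤ 171, which gives k ≥ 13.
Exactly 13 works: 13 values at 0 and 4 at 40 total 160; raise one of the low values by 11 (still ≤ 39) to hit 171.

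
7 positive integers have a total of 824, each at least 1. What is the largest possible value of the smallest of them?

117

The average is 824/7 < 118, so some value is ≤ 117.
Taking 2 copies of 117 and 5 copies of 118 gives exactly 824, so 117 is attained.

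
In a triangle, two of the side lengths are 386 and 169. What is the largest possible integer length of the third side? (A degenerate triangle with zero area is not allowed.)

554

The third side must be less than 386 + 169 = 555.
The largest integer below 555 is 554.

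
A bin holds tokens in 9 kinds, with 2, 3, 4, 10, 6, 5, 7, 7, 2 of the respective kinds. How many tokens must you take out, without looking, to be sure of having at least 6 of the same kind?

37

In the worst case you take as many as possible of each kind without reaching 6: 2 + 3 + 4 + 5 + 5 + 5 + 5 + 5 + 2 = 36.
The next one must give 6 of some kind, so 36 + 1 = 37.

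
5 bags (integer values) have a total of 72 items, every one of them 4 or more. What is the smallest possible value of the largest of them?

The average is 72/5 > 14, so not all 5 can be 14 or less; the largest is ≥ 15.
Equality holds with 2 values of 15 and 3 values of 14.

15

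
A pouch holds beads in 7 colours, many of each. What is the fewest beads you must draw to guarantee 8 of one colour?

You could draw 7 of every colour without reaching 8 of any — 49 in all.
One more forces 8 of some colour, so 49 + 1 = 50.

50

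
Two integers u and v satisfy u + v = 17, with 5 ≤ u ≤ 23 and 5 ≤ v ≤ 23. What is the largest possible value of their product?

uv = u(17 − u) is maximized when u is as near 17/2 as the bounds allow.
Taking u = 8 and v = 9 (both in [5, 23]) gives uv = 72.

72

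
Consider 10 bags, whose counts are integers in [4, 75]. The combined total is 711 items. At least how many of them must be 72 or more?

Suppose at most 10 − j of them reach 72; then j values are ≤ 71 and the rest ≤ 75.
The total is then ≤ 71·j + 75·(10 − j) = 750 − 4j. For this to be ≥ 711 we need j ≤ 9, so at least 10 − 9 = 1 must reach 72.
Exactly 1 works: 1 value at 75 and 9 at 71 total 714; lower one of the high values by 3 (still ≥ 72) to hit 711.

1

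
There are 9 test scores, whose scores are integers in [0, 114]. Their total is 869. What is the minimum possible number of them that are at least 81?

Suppose at most 9 − j of them reach 81; then j values are ≤ 80 and the rest ≤ 114.
The total is then ≤ 80·j + 114·(9 − j) = 1026 − 34j. For this to be ≥ 869 we need j ≤ 4, so at least 9 − 4 = 5 must reach 81.
Exactly 5 works: 5 values at 114 and 4 at 80 total 890; lower one of the high values by 21 (still ≥ 81) to hit 869.

5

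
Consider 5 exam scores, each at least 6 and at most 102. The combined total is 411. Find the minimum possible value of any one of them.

6

Minimizing one value means maximizing the remaining 4.
The other 4 can take up 4 × 102 = 408 ≥ 411 − 6, so one score can sit at its floor of 6.
Achievable: one at 6 and the other 4 totalling 405, which fits since 4 × 6 ≤ 405 ≤ 4 × 102.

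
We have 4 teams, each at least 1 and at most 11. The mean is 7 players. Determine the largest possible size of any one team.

Maximizing one value means minimizing the remaining 3.
The total is 4 × 7 = 28.
The other 3 contribute at least 3 × 1 = 3, leaving at most 28 − 3 = 25.
But each team is capped at 11, so the maximum is 11.
Achievable: one at 11 and the other 3 totalling 17, which fits since 3 × 1 ≤ 17 ≤ 3 × 11.

11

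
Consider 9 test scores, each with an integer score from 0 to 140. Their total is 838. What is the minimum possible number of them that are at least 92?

1

If only k of them are at least 92, the other 9 − k are at most 91, so the total is at most k·140 + (9 − k)·91.
This must reach 838, so k·140 + (9 − k)·91 ≥ 838, giving k ≥ 1.
Exactly 1 works: 1 value at 140 and 8 at 91 total 868; lower one of the high values by 30 (still ≥ 92) to hit 838.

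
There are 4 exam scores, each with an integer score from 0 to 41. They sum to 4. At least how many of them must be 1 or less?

Let j be the number exceeding 1. Then the total is ≥ 2·j + 0·(4 − j) = 0 + 2j.
So 2j ≤ 4 and j ≤ 2; hence at least 4 − 2 = 2 are ≤ 1.
Exactly 2 works: 2 values at 0 and 2 at 2 total 4.

2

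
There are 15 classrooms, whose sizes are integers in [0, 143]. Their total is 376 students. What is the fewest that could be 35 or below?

5

Each value above 35 is at least 36, contributing at least 36 − 0 = 36 above the floor 0.
The sum exceeds the floor total 0 by 376, so at most ⌊376/36⌋ = 10 exceed 35, and at least 5 are ≤ 35.
Exactly 5 works: 5 values at 0 and 10 at 36 total 360; raise one of the low values by 16 (still ≤ 35) to hit 376.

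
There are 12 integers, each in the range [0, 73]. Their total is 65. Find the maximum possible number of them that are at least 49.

1

With k values at 49 or above and the rest at least 0, the sum is at least 0 + 49k.
Since the sum is 65, we need 49k ≤ 65, i.e. k ≤ 1.
k = 1 is achieved by 1 value at 49 and 11 at 0, total 49; add 16 to one value (staying below 49) to reach 65.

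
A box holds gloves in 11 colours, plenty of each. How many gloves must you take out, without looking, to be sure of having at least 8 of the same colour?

78

You could draw 7 of every colour without reaching 8 of any — 77 in all.
One more forces 8 of some colour, so 77 + 1 = 78.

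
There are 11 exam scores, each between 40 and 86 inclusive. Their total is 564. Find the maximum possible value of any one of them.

86

Maximizing one value means minimizing the remaining 10.
The other 10 contribute at least 10 × 40 = 400, leaving at most 564 − 400 = 164.
But each score is capped at 86, so the maximum is 86.
Achievable: one at 86 and the other 10 totalling 478, which fits since 10 × 40 ≤ 478 ≤ 10 × 86.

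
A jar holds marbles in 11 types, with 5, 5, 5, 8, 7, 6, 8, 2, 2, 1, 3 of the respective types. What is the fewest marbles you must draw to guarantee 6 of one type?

44

In the worst case you take as many as possible of each type without reaching 6: 5 + 5 + 5 + 5 + 5 + 5 + 5 + 2 + 2 + 1 + 3 = 43.
The next one must give 6 of some type, so 43 + 1 = 44.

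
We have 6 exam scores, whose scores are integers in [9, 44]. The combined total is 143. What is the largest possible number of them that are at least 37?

3

Suppose k of them are at least 37. Those contribute at least 37 each and the other 6 − k at least 9 each.
So the total is at least 37k + 9(6 − k) = 54 + 28k. This must be ≤ 143, giving k ≤ 3.
k = 3 is achieved by 3 values at 37 and 3 at 9, total 138; add 5 to one value (staying below 37) to reach 143.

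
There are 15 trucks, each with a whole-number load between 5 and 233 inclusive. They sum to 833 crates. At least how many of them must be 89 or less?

If only k of them are at most 89, the other 15 − k are at least 90, so the total is at least (15 − k)·90 + k·5.
This is ≤ 833, so (15 − k)·90 + 5k ≤ 833, which gives k ≥ 7.
Exactly 7 works: 7 values at 5 and 8 at 90 total 755; raise one of the low values by 78 (still ≤ 89) to hit 833.

7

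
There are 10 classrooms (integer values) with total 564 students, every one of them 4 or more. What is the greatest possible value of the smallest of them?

56

The 10 values sum to 564, so their minimum is at most ⌊564/10⌋ = 56.
Achievable: 6 of them at 56 and 4 at 57 total 564.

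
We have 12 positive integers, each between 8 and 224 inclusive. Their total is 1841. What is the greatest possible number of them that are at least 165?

If k of the values are ≥ 165, the total is ≥ 165k + 8(12 − k).
Setting 165k + 8(12 − k) ≤ 1841 gives 157k ≤ 1745, so k ≤ 11.
k = 11 is achieved by 11 values at 165 and 1 at 8, total 1823; add 18 to one value (staying below 165) to reach 1841.

11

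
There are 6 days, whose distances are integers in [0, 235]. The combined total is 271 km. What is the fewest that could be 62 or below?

2

If only k of them are at most 62, the other 6 − k are at least 63, so the total is at least (6 − k)·63 + k·0.
This is ≤ 271, so (6 − k)·63 + 0k ≤ 271, which gives k ≥ 2.
Exactly 2 works: 2 values at 0 and 4 at 63 total 252; raise one of the low values by 19 (still ≤ 62) to hit 271.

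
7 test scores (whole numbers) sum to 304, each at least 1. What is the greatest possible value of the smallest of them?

The average is 304/7 < 44, so some value is ≤ 43.
Achievable: 4 of them at 43 and 3 at 44 total 304.

43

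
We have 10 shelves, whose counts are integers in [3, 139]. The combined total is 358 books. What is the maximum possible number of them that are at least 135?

2

If k of the values are ≥ 135, the total is ≥ 135k + 3(10 − k).
Setting 135k + 3(10 − k) ≤ 358 gives 132k ≤ 328, so k ≤ 2.
k = 2 is achieved by 2 values at 135 and 8 at 3, total 294; add 64 to one value (staying below 135) to reach 358.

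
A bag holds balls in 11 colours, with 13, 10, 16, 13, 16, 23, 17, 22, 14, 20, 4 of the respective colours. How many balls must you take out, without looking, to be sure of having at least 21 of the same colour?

In the worst case you take as many as possible of each colour without reaching 21: 13 + 10 + 16 + 13 + 16 + 20 + 17 + 20 + 14 + 20 + 4 = 163.
The next one must give 21 of some colour, so 163 + 1 = 164.

164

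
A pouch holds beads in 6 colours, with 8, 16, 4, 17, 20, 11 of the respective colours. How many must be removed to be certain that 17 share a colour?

72

In the worst case you take as many as possible of each colour without reaching 17: 8 + 16 + 4 + 16 + 16 + 11 = 71.
The next one must give 17 of some colour, so 71 + 1 = 72.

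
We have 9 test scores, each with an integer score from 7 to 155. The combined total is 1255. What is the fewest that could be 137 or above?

2

Each value short of 137 is at most 136, costing at least 155 − 136 = 19 against the maximum total of 1395.
We can afford to lose at most 1395 − 1255 = 140, so at most ⌊140/19⌋ = 7 fall short, and at least 2 are ≥ 137.
Exactly 2 works: 2 values at 155 and 7 at 136 total 1262; lower one of the high values by 7 (still ≥ 137) to hit 1255.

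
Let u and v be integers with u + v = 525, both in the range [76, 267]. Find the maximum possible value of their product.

With u + v fixed, uv peaks when the two are closest together.
Taking u = 262 and v = 263 (both in [76, 267]) gives uv = 68906.

68906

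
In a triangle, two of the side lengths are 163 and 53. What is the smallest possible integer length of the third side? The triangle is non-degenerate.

The third side must exceed |163 − 53| = 110.
The smallest integer above 110 is 111.

111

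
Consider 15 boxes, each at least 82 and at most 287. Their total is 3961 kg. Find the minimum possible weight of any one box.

To make one box as small as possible, make the other 14 as large as possible.
The other 14 can take up 14 × 287 = 4018 ≥ 3961 − 82, so one box can sit at its floor of 82.
Achievable: one at 82 and the other 14 totalling 3879, which fits since 14 × 82 ≤ 3879 ≤ 14 × 287.

82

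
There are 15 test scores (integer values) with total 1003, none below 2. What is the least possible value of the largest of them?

67

If every one of the 15 were at most 66, the total would be at most 15 × 66 = 990 < 1003.
Taking 2 copies of 66 and 13 copies of 67 gives exactly 1003, so 67 is attained.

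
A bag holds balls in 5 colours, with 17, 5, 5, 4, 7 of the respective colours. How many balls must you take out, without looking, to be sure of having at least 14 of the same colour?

In the worst case you take as many as possible of each colour without reaching 14: 13 + 5 + 5 + 4 + 7 = 34.
The next one must give 14 of some colour, so 34 + 1 = 35.

35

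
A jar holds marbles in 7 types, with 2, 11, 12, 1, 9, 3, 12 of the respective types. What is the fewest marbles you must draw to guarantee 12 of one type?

In the worst case you take as many as possible of each type without reaching 12: 2 + 11 + 11 + 1 + 9 + 3 + 11 = 48.
The next one must give 12 of some type, so 48 + 1 = 49.

49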